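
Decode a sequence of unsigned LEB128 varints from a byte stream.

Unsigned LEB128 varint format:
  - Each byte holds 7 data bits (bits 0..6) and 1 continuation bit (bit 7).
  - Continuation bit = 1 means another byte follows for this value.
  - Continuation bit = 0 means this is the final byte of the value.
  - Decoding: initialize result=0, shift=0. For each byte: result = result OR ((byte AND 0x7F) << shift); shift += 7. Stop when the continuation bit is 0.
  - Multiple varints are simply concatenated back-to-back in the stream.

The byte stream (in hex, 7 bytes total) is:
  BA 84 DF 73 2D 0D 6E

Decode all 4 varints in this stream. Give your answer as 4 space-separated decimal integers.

  byte[0]=0xBA cont=1 payload=0x3A=58: acc |= 58<<0 -> acc=58 shift=7
  byte[1]=0x84 cont=1 payload=0x04=4: acc |= 4<<7 -> acc=570 shift=14
  byte[2]=0xDF cont=1 payload=0x5F=95: acc |= 95<<14 -> acc=1557050 shift=21
  byte[3]=0x73 cont=0 payload=0x73=115: acc |= 115<<21 -> acc=242729530 shift=28 [end]
Varint 1: bytes[0:4] = BA 84 DF 73 -> value 242729530 (4 byte(s))
  byte[4]=0x2D cont=0 payload=0x2D=45: acc |= 45<<0 -> acc=45 shift=7 [end]
Varint 2: bytes[4:5] = 2D -> value 45 (1 byte(s))
  byte[5]=0x0D cont=0 payload=0x0D=13: acc |= 13<<0 -> acc=13 shift=7 [end]
Varint 3: bytes[5:6] = 0D -> value 13 (1 byte(s))
  byte[6]=0x6E cont=0 payload=0x6E=110: acc |= 110<<0 -> acc=110 shift=7 [end]
Varint 4: bytes[6:7] = 6E -> value 110 (1 byte(s))

Answer: 242729530 45 13 110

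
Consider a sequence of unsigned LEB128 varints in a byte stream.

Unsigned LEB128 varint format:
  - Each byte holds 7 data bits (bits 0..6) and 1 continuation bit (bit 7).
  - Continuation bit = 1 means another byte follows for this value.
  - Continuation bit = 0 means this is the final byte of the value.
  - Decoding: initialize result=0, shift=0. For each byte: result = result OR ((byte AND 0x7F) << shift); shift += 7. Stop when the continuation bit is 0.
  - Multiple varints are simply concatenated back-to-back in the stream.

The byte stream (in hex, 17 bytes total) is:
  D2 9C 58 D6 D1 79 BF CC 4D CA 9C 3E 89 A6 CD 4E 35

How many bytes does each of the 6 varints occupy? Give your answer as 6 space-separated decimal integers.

Answer: 3 3 3 3 4 1

Derivation:
  byte[0]=0xD2 cont=1 payload=0x52=82: acc |= 82<<0 -> acc=82 shift=7
  byte[1]=0x9C cont=1 payload=0x1C=28: acc |= 28<<7 -> acc=3666 shift=14
  byte[2]=0x58 cont=0 payload=0x58=88: acc |= 88<<14 -> acc=1445458 shift=21 [end]
Varint 1: bytes[0:3] = D2 9C 58 -> value 1445458 (3 byte(s))
  byte[3]=0xD6 cont=1 payload=0x56=86: acc |= 86<<0 -> acc=86 shift=7
  byte[4]=0xD1 cont=1 payload=0x51=81: acc |= 81<<7 -> acc=10454 shift=14
  byte[5]=0x79 cont=0 payload=0x79=121: acc |= 121<<14 -> acc=1992918 shift=21 [end]
Varint 2: bytes[3:6] = D6 D1 79 -> value 1992918 (3 byte(s))
  byte[6]=0xBF cont=1 payload=0x3F=63: acc |= 63<<0 -> acc=63 shift=7
  byte[7]=0xCC cont=1 payload=0x4C=76: acc |= 76<<7 -> acc=9791 shift=14
  byte[8]=0x4D cont=0 payload=0x4D=77: acc |= 77<<14 -> acc=1271359 shift=21 [end]
Varint 3: bytes[6:9] = BF CC 4D -> value 1271359 (3 byte(s))
  byte[9]=0xCA cont=1 payload=0x4A=74: acc |= 74<<0 -> acc=74 shift=7
  byte[10]=0x9C cont=1 payload=0x1C=28: acc |= 28<<7 -> acc=3658 shift=14
  byte[11]=0x3E cont=0 payload=0x3E=62: acc |= 62<<14 -> acc=1019466 shift=21 [end]
Varint 4: bytes[9:12] = CA 9C 3E -> value 1019466 (3 byte(s))
  byte[12]=0x89 cont=1 payload=0x09=9: acc |= 9<<0 -> acc=9 shift=7
  byte[13]=0xA6 cont=1 payload=0x26=38: acc |= 38<<7 -> acc=4873 shift=14
  byte[14]=0xCD cont=1 payload=0x4D=77: acc |= 77<<14 -> acc=1266441 shift=21
  byte[15]=0x4E cont=0 payload=0x4E=78: acc |= 78<<21 -> acc=164844297 shift=28 [end]
Varint 5: bytes[12:16] = 89 A6 CD 4E -> value 164844297 (4 byte(s))
  byte[16]=0x35 cont=0 payload=0x35=53: acc |= 53<<0 -> acc=53 shift=7 [end]
Varint 6: bytes[16:17] = 35 -> value 53 (1 byte(s))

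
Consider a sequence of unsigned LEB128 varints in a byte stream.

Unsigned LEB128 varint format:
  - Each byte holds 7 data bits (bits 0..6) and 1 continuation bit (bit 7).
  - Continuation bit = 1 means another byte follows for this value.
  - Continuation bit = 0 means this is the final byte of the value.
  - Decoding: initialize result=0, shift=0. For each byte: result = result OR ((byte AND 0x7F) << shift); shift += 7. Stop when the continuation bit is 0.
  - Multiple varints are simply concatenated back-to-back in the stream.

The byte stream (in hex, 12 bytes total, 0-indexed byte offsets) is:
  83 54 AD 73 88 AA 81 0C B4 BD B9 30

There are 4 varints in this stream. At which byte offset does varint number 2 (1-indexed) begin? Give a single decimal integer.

Answer: 2

Derivation:
  byte[0]=0x83 cont=1 payload=0x03=3: acc |= 3<<0 -> acc=3 shift=7
  byte[1]=0x54 cont=0 payload=0x54=84: acc |= 84<<7 -> acc=10755 shift=14 [end]
Varint 1: bytes[0:2] = 83 54 -> value 10755 (2 byte(s))
  byte[2]=0xAD cont=1 payload=0x2D=45: acc |= 45<<0 -> acc=45 shift=7
  byte[3]=0x73 cont=0 payload=0x73=115: acc |= 115<<7 -> acc=14765 shift=14 [end]
Varint 2: bytes[2:4] = AD 73 -> value 14765 (2 byte(s))
  byte[4]=0x88 cont=1 payload=0x08=8: acc |= 8<<0 -> acc=8 shift=7
  byte[5]=0xAA cont=1 payload=0x2A=42: acc |= 42<<7 -> acc=5384 shift=14
  byte[6]=0x81 cont=1 payload=0x01=1: acc |= 1<<14 -> acc=21768 shift=21
  byte[7]=0x0C cont=0 payload=0x0C=12: acc |= 12<<21 -> acc=25187592 shift=28 [end]
Varint 3: bytes[4:8] = 88 AA 81 0C -> value 25187592 (4 byte(s))
  byte[8]=0xB4 cont=1 payload=0x34=52: acc |= 52<<0 -> acc=52 shift=7
  byte[9]=0xBD cont=1 payload=0x3D=61: acc |= 61<<7 -> acc=7860 shift=14
  byte[10]=0xB9 cont=1 payload=0x39=57: acc |= 57<<14 -> acc=941748 shift=21
  byte[11]=0x30 cont=0 payload=0x30=48: acc |= 48<<21 -> acc=101605044 shift=28 [end]
Varint 4: bytes[8:12] = B4 BD B9 30 -> value 101605044 (4 byte(s))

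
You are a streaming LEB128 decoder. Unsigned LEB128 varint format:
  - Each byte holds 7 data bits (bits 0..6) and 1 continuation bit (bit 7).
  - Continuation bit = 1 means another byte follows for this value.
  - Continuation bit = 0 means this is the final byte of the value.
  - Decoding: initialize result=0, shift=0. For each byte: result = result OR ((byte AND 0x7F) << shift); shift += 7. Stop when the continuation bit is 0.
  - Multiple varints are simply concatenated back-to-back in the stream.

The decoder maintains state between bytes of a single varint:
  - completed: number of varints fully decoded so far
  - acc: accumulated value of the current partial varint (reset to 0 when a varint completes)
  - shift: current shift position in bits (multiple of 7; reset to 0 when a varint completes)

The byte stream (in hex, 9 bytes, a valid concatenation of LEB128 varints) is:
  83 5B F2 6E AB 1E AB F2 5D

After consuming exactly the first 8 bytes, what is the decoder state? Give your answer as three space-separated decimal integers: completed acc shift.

Answer: 3 14635 14

Derivation:
byte[0]=0x83 cont=1 payload=0x03: acc |= 3<<0 -> completed=0 acc=3 shift=7
byte[1]=0x5B cont=0 payload=0x5B: varint #1 complete (value=11651); reset -> completed=1 acc=0 shift=0
byte[2]=0xF2 cont=1 payload=0x72: acc |= 114<<0 -> completed=1 acc=114 shift=7
byte[3]=0x6E cont=0 payload=0x6E: varint #2 complete (value=14194); reset -> completed=2 acc=0 shift=0
byte[4]=0xAB cont=1 payload=0x2B: acc |= 43<<0 -> completed=2 acc=43 shift=7
byte[5]=0x1E cont=0 payload=0x1E: varint #3 complete (value=3883); reset -> completed=3 acc=0 shift=0
byte[6]=0xAB cont=1 payload=0x2B: acc |= 43<<0 -> completed=3 acc=43 shift=7
byte[7]=0xF2 cont=1 payload=0x72: acc |= 114<<7 -> completed=3 acc=14635 shift=14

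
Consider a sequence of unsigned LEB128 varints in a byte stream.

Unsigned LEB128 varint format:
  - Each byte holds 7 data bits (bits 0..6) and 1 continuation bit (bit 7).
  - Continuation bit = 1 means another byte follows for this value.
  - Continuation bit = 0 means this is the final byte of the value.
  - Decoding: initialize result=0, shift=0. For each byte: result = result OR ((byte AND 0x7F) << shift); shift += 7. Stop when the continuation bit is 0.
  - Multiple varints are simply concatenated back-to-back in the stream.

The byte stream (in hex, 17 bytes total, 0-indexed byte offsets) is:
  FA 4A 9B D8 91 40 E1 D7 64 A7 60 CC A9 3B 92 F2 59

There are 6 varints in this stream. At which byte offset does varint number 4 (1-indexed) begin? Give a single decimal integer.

  byte[0]=0xFA cont=1 payload=0x7A=122: acc |= 122<<0 -> acc=122 shift=7
  byte[1]=0x4A cont=0 payload=0x4A=74: acc |= 74<<7 -> acc=9594 shift=14 [end]
Varint 1: bytes[0:2] = FA 4A -> value 9594 (2 byte(s))
  byte[2]=0x9B cont=1 payload=0x1B=27: acc |= 27<<0 -> acc=27 shift=7
  byte[3]=0xD8 cont=1 payload=0x58=88: acc |= 88<<7 -> acc=11291 shift=14
  byte[4]=0x91 cont=1 payload=0x11=17: acc |= 17<<14 -> acc=289819 shift=21
  byte[5]=0x40 cont=0 payload=0x40=64: acc |= 64<<21 -> acc=134507547 shift=28 [end]
Varint 2: bytes[2:6] = 9B D8 91 40 -> value 134507547 (4 byte(s))
  byte[6]=0xE1 cont=1 payload=0x61=97: acc |= 97<<0 -> acc=97 shift=7
  byte[7]=0xD7 cont=1 payload=0x57=87: acc |= 87<<7 -> acc=11233 shift=14
  byte[8]=0x64 cont=0 payload=0x64=100: acc |= 100<<14 -> acc=1649633 shift=21 [end]
Varint 3: bytes[6:9] = E1 D7 64 -> value 1649633 (3 byte(s))
  byte[9]=0xA7 cont=1 payload=0x27=39: acc |= 39<<0 -> acc=39 shift=7
  byte[10]=0x60 cont=0 payload=0x60=96: acc |= 96<<7 -> acc=12327 shift=14 [end]
Varint 4: bytes[9:11] = A7 60 -> value 12327 (2 byte(s))
  byte[11]=0xCC cont=1 payload=0x4C=76: acc |= 76<<0 -> acc=76 shift=7
  byte[12]=0xA9 cont=1 payload=0x29=41: acc |= 41<<7 -> acc=5324 shift=14
  byte[13]=0x3B cont=0 payload=0x3B=59: acc |= 59<<14 -> acc=971980 shift=21 [end]
Varint 5: bytes[11:14] = CC A9 3B -> value 971980 (3 byte(s))
  byte[14]=0x92 cont=1 payload=0x12=18: acc |= 18<<0 -> acc=18 shift=7
  byte[15]=0xF2 cont=1 payload=0x72=114: acc |= 114<<7 -> acc=14610 shift=14
  byte[16]=0x59 cont=0 payload=0x59=89: acc |= 89<<14 -> acc=1472786 shift=21 [end]
Varint 6: bytes[14:17] = 92 F2 59 -> value 1472786 (3 byte(s))

Answer: 9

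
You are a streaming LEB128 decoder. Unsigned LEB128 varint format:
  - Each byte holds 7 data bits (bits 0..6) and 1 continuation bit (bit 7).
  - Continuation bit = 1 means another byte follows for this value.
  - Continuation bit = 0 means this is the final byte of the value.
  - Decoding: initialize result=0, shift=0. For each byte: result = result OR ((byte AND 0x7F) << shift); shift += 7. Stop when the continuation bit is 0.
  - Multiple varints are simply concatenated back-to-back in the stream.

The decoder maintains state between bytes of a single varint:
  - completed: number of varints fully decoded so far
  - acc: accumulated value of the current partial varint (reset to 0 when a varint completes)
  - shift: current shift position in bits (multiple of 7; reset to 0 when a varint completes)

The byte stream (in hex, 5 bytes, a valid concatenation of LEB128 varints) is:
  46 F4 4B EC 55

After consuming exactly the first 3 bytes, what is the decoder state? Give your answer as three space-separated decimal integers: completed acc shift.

Answer: 2 0 0

Derivation:
byte[0]=0x46 cont=0 payload=0x46: varint #1 complete (value=70); reset -> completed=1 acc=0 shift=0
byte[1]=0xF4 cont=1 payload=0x74: acc |= 116<<0 -> completed=1 acc=116 shift=7
byte[2]=0x4B cont=0 payload=0x4B: varint #2 complete (value=9716); reset -> completed=2 acc=0 shift=0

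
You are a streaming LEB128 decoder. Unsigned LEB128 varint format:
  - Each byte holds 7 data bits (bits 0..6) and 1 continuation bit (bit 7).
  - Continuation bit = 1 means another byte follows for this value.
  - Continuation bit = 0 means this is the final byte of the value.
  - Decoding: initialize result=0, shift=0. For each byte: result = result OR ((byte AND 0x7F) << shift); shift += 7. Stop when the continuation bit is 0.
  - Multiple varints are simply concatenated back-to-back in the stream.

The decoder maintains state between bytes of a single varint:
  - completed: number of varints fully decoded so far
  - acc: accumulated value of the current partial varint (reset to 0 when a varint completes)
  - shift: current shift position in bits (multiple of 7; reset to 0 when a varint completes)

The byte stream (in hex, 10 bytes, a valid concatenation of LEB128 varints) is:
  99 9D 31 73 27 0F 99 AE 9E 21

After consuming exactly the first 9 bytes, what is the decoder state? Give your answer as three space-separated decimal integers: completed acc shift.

Answer: 4 497433 21

Derivation:
byte[0]=0x99 cont=1 payload=0x19: acc |= 25<<0 -> completed=0 acc=25 shift=7
byte[1]=0x9D cont=1 payload=0x1D: acc |= 29<<7 -> completed=0 acc=3737 shift=14
byte[2]=0x31 cont=0 payload=0x31: varint #1 complete (value=806553); reset -> completed=1 acc=0 shift=0
byte[3]=0x73 cont=0 payload=0x73: varint #2 complete (value=115); reset -> completed=2 acc=0 shift=0
byte[4]=0x27 cont=0 payload=0x27: varint #3 complete (value=39); reset -> completed=3 acc=0 shift=0
byte[5]=0x0F cont=0 payload=0x0F: varint #4 complete (value=15); reset -> completed=4 acc=0 shift=0
byte[6]=0x99 cont=1 payload=0x19: acc |= 25<<0 -> completed=4 acc=25 shift=7
byte[7]=0xAE cont=1 payload=0x2E: acc |= 46<<7 -> completed=4 acc=5913 shift=14
byte[8]=0x9E cont=1 payload=0x1E: acc |= 30<<14 -> completed=4 acc=497433 shift=21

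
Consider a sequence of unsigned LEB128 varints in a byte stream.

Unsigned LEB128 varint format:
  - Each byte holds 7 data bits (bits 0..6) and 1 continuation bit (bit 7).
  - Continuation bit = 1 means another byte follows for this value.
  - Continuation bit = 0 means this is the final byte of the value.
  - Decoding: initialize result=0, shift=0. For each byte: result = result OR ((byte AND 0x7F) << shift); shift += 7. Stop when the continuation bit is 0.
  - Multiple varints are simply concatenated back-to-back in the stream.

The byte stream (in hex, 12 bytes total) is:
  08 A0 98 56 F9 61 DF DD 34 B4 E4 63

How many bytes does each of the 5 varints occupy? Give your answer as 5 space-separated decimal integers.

Answer: 1 3 2 3 3

Derivation:
  byte[0]=0x08 cont=0 payload=0x08=8: acc |= 8<<0 -> acc=8 shift=7 [end]
Varint 1: bytes[0:1] = 08 -> value 8 (1 byte(s))
  byte[1]=0xA0 cont=1 payload=0x20=32: acc |= 32<<0 -> acc=32 shift=7
  byte[2]=0x98 cont=1 payload=0x18=24: acc |= 24<<7 -> acc=3104 shift=14
  byte[3]=0x56 cont=0 payload=0x56=86: acc |= 86<<14 -> acc=1412128 shift=21 [end]
Varint 2: bytes[1:4] = A0 98 56 -> value 1412128 (3 byte(s))
  byte[4]=0xF9 cont=1 payload=0x79=121: acc |= 121<<0 -> acc=121 shift=7
  byte[5]=0x61 cont=0 payload=0x61=97: acc |= 97<<7 -> acc=12537 shift=14 [end]
Varint 3: bytes[4:6] = F9 61 -> value 12537 (2 byte(s))
  byte[6]=0xDF cont=1 payload=0x5F=95: acc |= 95<<0 -> acc=95 shift=7
  byte[7]=0xDD cont=1 payload=0x5D=93: acc |= 93<<7 -> acc=11999 shift=14
  byte[8]=0x34 cont=0 payload=0x34=52: acc |= 52<<14 -> acc=863967 shift=21 [end]
Varint 4: bytes[6:9] = DF DD 34 -> value 863967 (3 byte(s))
  byte[9]=0xB4 cont=1 payload=0x34=52: acc |= 52<<0 -> acc=52 shift=7
  byte[10]=0xE4 cont=1 payload=0x64=100: acc |= 100<<7 -> acc=12852 shift=14
  byte[11]=0x63 cont=0 payload=0x63=99: acc |= 99<<14 -> acc=1634868 shift=21 [end]
Varint 5: bytes[9:12] = B4 E4 63 -> value 1634868 (3 byte(s))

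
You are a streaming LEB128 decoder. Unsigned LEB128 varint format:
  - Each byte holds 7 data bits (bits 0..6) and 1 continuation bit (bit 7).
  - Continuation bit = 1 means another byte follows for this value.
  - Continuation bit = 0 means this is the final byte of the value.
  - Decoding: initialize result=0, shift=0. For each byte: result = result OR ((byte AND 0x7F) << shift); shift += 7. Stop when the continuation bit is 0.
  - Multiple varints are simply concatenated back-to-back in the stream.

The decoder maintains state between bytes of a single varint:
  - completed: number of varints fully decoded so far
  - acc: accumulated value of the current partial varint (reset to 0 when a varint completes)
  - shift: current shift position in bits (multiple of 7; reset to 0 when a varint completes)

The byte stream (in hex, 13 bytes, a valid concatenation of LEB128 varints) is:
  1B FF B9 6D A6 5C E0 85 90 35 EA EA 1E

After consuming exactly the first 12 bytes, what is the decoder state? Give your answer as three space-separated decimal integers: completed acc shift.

byte[0]=0x1B cont=0 payload=0x1B: varint #1 complete (value=27); reset -> completed=1 acc=0 shift=0
byte[1]=0xFF cont=1 payload=0x7F: acc |= 127<<0 -> completed=1 acc=127 shift=7
byte[2]=0xB9 cont=1 payload=0x39: acc |= 57<<7 -> completed=1 acc=7423 shift=14
byte[3]=0x6D cont=0 payload=0x6D: varint #2 complete (value=1793279); reset -> completed=2 acc=0 shift=0
byte[4]=0xA6 cont=1 payload=0x26: acc |= 38<<0 -> completed=2 acc=38 shift=7
byte[5]=0x5C cont=0 payload=0x5C: varint #3 complete (value=11814); reset -> completed=3 acc=0 shift=0
byte[6]=0xE0 cont=1 payload=0x60: acc |= 96<<0 -> completed=3 acc=96 shift=7
byte[7]=0x85 cont=1 payload=0x05: acc |= 5<<7 -> completed=3 acc=736 shift=14
byte[8]=0x90 cont=1 payload=0x10: acc |= 16<<14 -> completed=3 acc=262880 shift=21
byte[9]=0x35 cont=0 payload=0x35: varint #4 complete (value=111411936); reset -> completed=4 acc=0 shift=0
byte[10]=0xEA cont=1 payload=0x6A: acc |= 106<<0 -> completed=4 acc=106 shift=7
byte[11]=0xEA cont=1 payload=0x6A: acc |= 106<<7 -> completed=4 acc=13674 shift=14

Answer: 4 13674 14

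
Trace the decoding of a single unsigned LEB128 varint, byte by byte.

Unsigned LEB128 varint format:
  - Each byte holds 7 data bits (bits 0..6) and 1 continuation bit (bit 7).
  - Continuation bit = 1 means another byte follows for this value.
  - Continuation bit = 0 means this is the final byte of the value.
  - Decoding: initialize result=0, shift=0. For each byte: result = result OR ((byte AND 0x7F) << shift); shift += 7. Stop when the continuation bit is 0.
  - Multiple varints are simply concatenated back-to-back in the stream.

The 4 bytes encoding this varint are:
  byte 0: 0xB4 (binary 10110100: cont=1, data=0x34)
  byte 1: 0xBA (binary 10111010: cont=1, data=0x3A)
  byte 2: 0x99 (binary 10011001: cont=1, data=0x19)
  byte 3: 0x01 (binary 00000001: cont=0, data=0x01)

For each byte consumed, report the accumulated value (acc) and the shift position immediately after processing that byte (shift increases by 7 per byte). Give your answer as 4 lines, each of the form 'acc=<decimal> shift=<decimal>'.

byte 0=0xB4: payload=0x34=52, contrib = 52<<0 = 52; acc -> 52, shift -> 7
byte 1=0xBA: payload=0x3A=58, contrib = 58<<7 = 7424; acc -> 7476, shift -> 14
byte 2=0x99: payload=0x19=25, contrib = 25<<14 = 409600; acc -> 417076, shift -> 21
byte 3=0x01: payload=0x01=1, contrib = 1<<21 = 2097152; acc -> 2514228, shift -> 28

Answer: acc=52 shift=7
acc=7476 shift=14
acc=417076 shift=21
acc=2514228 shift=28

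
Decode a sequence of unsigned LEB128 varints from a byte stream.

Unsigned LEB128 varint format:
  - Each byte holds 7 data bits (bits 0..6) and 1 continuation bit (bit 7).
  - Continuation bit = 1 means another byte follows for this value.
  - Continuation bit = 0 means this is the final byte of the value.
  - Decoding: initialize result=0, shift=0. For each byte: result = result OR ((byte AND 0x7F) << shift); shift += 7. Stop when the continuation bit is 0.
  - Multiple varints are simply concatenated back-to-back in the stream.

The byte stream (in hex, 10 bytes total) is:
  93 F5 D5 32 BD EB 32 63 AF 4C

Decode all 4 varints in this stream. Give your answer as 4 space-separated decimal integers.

  byte[0]=0x93 cont=1 payload=0x13=19: acc |= 19<<0 -> acc=19 shift=7
  byte[1]=0xF5 cont=1 payload=0x75=117: acc |= 117<<7 -> acc=14995 shift=14
  byte[2]=0xD5 cont=1 payload=0x55=85: acc |= 85<<14 -> acc=1407635 shift=21
  byte[3]=0x32 cont=0 payload=0x32=50: acc |= 50<<21 -> acc=106265235 shift=28 [end]
Varint 1: bytes[0:4] = 93 F5 D5 32 -> value 106265235 (4 byte(s))
  byte[4]=0xBD cont=1 payload=0x3D=61: acc |= 61<<0 -> acc=61 shift=7
  byte[5]=0xEB cont=1 payload=0x6B=107: acc |= 107<<7 -> acc=13757 shift=14
  byte[6]=0x32 cont=0 payload=0x32=50: acc |= 50<<14 -> acc=832957 shift=21 [end]
Varint 2: bytes[4:7] = BD EB 32 -> value 832957 (3 byte(s))
  byte[7]=0x63 cont=0 payload=0x63=99: acc |= 99<<0 -> acc=99 shift=7 [end]
Varint 3: bytes[7:8] = 63 -> value 99 (1 byte(s))
  byte[8]=0xAF cont=1 payload=0x2F=47: acc |= 47<<0 -> acc=47 shift=7
  byte[9]=0x4C cont=0 payload=0x4C=76: acc |= 76<<7 -> acc=9775 shift=14 [end]
Varint 4: bytes[8:10] = AF 4C -> value 9775 (2 byte(s))

Answer: 106265235 832957 99 9775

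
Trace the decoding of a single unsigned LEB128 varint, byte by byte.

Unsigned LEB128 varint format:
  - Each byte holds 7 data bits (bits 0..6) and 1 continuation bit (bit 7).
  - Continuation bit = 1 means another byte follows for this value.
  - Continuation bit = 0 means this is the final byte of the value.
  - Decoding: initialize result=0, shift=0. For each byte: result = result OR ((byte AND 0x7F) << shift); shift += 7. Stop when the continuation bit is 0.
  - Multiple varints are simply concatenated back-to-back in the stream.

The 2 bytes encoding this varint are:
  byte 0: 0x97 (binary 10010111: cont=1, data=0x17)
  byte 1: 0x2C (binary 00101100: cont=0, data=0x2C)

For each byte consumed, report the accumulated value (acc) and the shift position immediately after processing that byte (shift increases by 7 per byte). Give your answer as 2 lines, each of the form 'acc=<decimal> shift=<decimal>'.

Answer: acc=23 shift=7
acc=5655 shift=14

Derivation:
byte 0=0x97: payload=0x17=23, contrib = 23<<0 = 23; acc -> 23, shift -> 7
byte 1=0x2C: payload=0x2C=44, contrib = 44<<7 = 5632; acc -> 5655, shift -> 14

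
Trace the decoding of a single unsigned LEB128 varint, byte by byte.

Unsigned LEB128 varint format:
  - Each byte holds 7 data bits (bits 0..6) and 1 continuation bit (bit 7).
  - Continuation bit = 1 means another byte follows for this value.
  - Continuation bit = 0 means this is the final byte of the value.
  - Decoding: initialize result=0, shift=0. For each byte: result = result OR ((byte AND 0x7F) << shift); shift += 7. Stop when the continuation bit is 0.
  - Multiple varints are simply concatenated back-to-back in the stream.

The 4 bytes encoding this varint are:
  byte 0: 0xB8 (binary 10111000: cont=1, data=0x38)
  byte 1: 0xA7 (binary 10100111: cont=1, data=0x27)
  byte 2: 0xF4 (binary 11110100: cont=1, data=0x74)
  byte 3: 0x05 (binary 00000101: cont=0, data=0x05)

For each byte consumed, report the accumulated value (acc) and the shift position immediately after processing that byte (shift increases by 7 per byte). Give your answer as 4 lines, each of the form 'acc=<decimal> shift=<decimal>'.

byte 0=0xB8: payload=0x38=56, contrib = 56<<0 = 56; acc -> 56, shift -> 7
byte 1=0xA7: payload=0x27=39, contrib = 39<<7 = 4992; acc -> 5048, shift -> 14
byte 2=0xF4: payload=0x74=116, contrib = 116<<14 = 1900544; acc -> 1905592, shift -> 21
byte 3=0x05: payload=0x05=5, contrib = 5<<21 = 10485760; acc -> 12391352, shift -> 28

Answer: acc=56 shift=7
acc=5048 shift=14
acc=1905592 shift=21
acc=12391352 shift=28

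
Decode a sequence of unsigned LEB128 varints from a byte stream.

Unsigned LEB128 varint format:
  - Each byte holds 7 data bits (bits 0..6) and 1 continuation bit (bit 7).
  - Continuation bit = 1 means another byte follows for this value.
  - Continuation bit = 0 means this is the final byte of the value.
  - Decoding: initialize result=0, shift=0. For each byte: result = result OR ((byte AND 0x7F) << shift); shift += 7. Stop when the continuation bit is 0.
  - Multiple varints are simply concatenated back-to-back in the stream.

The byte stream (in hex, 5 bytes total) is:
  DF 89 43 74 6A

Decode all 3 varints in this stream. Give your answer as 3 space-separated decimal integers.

Answer: 1098975 116 106

Derivation:
  byte[0]=0xDF cont=1 payload=0x5F=95: acc |= 95<<0 -> acc=95 shift=7
  byte[1]=0x89 cont=1 payload=0x09=9: acc |= 9<<7 -> acc=1247 shift=14
  byte[2]=0x43 cont=0 payload=0x43=67: acc |= 67<<14 -> acc=1098975 shift=21 [end]
Varint 1: bytes[0:3] = DF 89 43 -> value 1098975 (3 byte(s))
  byte[3]=0x74 cont=0 payload=0x74=116: acc |= 116<<0 -> acc=116 shift=7 [end]
Varint 2: bytes[3:4] = 74 -> value 116 (1 byte(s))
  byte[4]=0x6A cont=0 payload=0x6A=106: acc |= 106<<0 -> acc=106 shift=7 [end]
Varint 3: bytes[4:5] = 6A -> value 106 (1 byte(s))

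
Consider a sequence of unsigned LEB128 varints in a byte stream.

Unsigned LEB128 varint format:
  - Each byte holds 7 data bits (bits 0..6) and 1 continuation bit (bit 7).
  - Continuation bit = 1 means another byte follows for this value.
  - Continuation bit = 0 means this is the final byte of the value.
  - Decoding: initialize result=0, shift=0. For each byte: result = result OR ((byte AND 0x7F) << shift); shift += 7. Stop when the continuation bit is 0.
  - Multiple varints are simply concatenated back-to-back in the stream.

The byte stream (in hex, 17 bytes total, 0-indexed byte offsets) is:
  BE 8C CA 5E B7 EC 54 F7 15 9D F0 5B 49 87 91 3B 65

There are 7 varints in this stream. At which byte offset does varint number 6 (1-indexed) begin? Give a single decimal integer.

Answer: 13

Derivation:
  byte[0]=0xBE cont=1 payload=0x3E=62: acc |= 62<<0 -> acc=62 shift=7
  byte[1]=0x8C cont=1 payload=0x0C=12: acc |= 12<<7 -> acc=1598 shift=14
  byte[2]=0xCA cont=1 payload=0x4A=74: acc |= 74<<14 -> acc=1214014 shift=21
  byte[3]=0x5E cont=0 payload=0x5E=94: acc |= 94<<21 -> acc=198346302 shift=28 [end]
Varint 1: bytes[0:4] = BE 8C CA 5E -> value 198346302 (4 byte(s))
  byte[4]=0xB7 cont=1 payload=0x37=55: acc |= 55<<0 -> acc=55 shift=7
  byte[5]=0xEC cont=1 payload=0x6C=108: acc |= 108<<7 -> acc=13879 shift=14
  byte[6]=0x54 cont=0 payload=0x54=84: acc |= 84<<14 -> acc=1390135 shift=21 [end]
Varint 2: bytes[4:7] = B7 EC 54 -> value 1390135 (3 byte(s))
  byte[7]=0xF7 cont=1 payload=0x77=119: acc |= 119<<0 -> acc=119 shift=7
  byte[8]=0x15 cont=0 payload=0x15=21: acc |= 21<<7 -> acc=2807 shift=14 [end]
Varint 3: bytes[7:9] = F7 15 -> value 2807 (2 byte(s))
  byte[9]=0x9D cont=1 payload=0x1D=29: acc |= 29<<0 -> acc=29 shift=7
  byte[10]=0xF0 cont=1 payload=0x70=112: acc |= 112<<7 -> acc=14365 shift=14
  byte[11]=0x5B cont=0 payload=0x5B=91: acc |= 91<<14 -> acc=1505309 shift=21 [end]
Varint 4: bytes[9:12] = 9D F0 5B -> value 1505309 (3 byte(s))
  byte[12]=0x49 cont=0 payload=0x49=73: acc |= 73<<0 -> acc=73 shift=7 [end]
Varint 5: bytes[12:13] = 49 -> value 73 (1 byte(s))
  byte[13]=0x87 cont=1 payload=0x07=7: acc |= 7<<0 -> acc=7 shift=7
  byte[14]=0x91 cont=1 payload=0x11=17: acc |= 17<<7 -> acc=2183 shift=14
  byte[15]=0x3B cont=0 payload=0x3B=59: acc |= 59<<14 -> acc=968839 shift=21 [end]
Varint 6: bytes[13:16] = 87 91 3B -> value 968839 (3 byte(s))
  byte[16]=0x65 cont=0 payload=0x65=101: acc |= 101<<0 -> acc=101 shift=7 [end]
Varint 7: bytes[16:17] = 65 -> value 101 (1 byte(s))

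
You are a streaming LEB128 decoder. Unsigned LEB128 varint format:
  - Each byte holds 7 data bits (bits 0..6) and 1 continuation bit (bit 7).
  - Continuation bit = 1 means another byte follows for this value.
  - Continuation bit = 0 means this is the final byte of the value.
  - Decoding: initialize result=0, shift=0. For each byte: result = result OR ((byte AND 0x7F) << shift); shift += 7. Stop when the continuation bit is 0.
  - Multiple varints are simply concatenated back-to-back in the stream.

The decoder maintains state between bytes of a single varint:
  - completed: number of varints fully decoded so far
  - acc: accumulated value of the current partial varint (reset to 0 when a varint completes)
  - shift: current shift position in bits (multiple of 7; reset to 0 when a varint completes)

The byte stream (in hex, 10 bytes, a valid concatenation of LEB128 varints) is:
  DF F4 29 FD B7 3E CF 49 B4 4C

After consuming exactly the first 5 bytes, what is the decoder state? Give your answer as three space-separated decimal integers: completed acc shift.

Answer: 1 7165 14

Derivation:
byte[0]=0xDF cont=1 payload=0x5F: acc |= 95<<0 -> completed=0 acc=95 shift=7
byte[1]=0xF4 cont=1 payload=0x74: acc |= 116<<7 -> completed=0 acc=14943 shift=14
byte[2]=0x29 cont=0 payload=0x29: varint #1 complete (value=686687); reset -> completed=1 acc=0 shift=0
byte[3]=0xFD cont=1 payload=0x7D: acc |= 125<<0 -> completed=1 acc=125 shift=7
byte[4]=0xB7 cont=1 payload=0x37: acc |= 55<<7 -> completed=1 acc=7165 shift=14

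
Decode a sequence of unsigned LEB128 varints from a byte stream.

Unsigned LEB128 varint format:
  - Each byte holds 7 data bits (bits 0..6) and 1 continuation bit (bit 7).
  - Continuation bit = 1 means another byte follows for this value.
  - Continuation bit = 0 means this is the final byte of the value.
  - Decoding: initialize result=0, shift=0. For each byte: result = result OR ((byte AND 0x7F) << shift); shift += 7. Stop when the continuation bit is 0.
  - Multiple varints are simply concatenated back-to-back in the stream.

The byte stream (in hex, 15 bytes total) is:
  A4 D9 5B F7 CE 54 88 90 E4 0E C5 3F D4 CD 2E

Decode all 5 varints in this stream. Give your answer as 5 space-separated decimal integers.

Answer: 1502372 1386359 31000584 8133 763604

Derivation:
  byte[0]=0xA4 cont=1 payload=0x24=36: acc |= 36<<0 -> acc=36 shift=7
  byte[1]=0xD9 cont=1 payload=0x59=89: acc |= 89<<7 -> acc=11428 shift=14
  byte[2]=0x5B cont=0 payload=0x5B=91: acc |= 91<<14 -> acc=1502372 shift=21 [end]
Varint 1: bytes[0:3] = A4 D9 5B -> value 1502372 (3 byte(s))
  byte[3]=0xF7 cont=1 payload=0x77=119: acc |= 119<<0 -> acc=119 shift=7
  byte[4]=0xCE cont=1 payload=0x4E=78: acc |= 78<<7 -> acc=10103 shift=14
  byte[5]=0x54 cont=0 payload=0x54=84: acc |= 84<<14 -> acc=1386359 shift=21 [end]
Varint 2: bytes[3:6] = F7 CE 54 -> value 1386359 (3 byte(s))
  byte[6]=0x88 cont=1 payload=0x08=8: acc |= 8<<0 -> acc=8 shift=7
  byte[7]=0x90 cont=1 payload=0x10=16: acc |= 16<<7 -> acc=2056 shift=14
  byte[8]=0xE4 cont=1 payload=0x64=100: acc |= 100<<14 -> acc=1640456 shift=21
  byte[9]=0x0E cont=0 payload=0x0E=14: acc |= 14<<21 -> acc=31000584 shift=28 [end]
Varint 3: bytes[6:10] = 88 90 E4 0E -> value 31000584 (4 byte(s))
  byte[10]=0xC5 cont=1 payload=0x45=69: acc |= 69<<0 -> acc=69 shift=7
  byte[11]=0x3F cont=0 payload=0x3F=63: acc |= 63<<7 -> acc=8133 shift=14 [end]
Varint 4: bytes[10:12] = C5 3F -> value 8133 (2 byte(s))
  byte[12]=0xD4 cont=1 payload=0x54=84: acc |= 84<<0 -> acc=84 shift=7
  byte[13]=0xCD cont=1 payload=0x4D=77: acc |= 77<<7 -> acc=9940 shift=14
  byte[14]=0x2E cont=0 payload=0x2E=46: acc |= 46<<14 -> acc=763604 shift=21 [end]
Varint 5: bytes[12:15] = D4 CD 2E -> value 763604 (3 byte(s))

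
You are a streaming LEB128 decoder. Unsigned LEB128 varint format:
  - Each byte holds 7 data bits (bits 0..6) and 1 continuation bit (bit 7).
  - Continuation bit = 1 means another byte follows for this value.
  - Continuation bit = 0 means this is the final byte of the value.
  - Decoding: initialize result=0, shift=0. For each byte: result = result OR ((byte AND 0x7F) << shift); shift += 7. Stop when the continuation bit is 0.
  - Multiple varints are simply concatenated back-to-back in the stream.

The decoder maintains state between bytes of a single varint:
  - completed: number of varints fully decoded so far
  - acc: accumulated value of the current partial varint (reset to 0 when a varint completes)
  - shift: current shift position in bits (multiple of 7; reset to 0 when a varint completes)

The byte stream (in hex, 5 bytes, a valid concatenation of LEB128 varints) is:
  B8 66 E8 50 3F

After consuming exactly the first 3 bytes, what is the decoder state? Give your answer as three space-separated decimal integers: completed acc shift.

byte[0]=0xB8 cont=1 payload=0x38: acc |= 56<<0 -> completed=0 acc=56 shift=7
byte[1]=0x66 cont=0 payload=0x66: varint #1 complete (value=13112); reset -> completed=1 acc=0 shift=0
byte[2]=0xE8 cont=1 payload=0x68: acc |= 104<<0 -> completed=1 acc=104 shift=7

Answer: 1 104 7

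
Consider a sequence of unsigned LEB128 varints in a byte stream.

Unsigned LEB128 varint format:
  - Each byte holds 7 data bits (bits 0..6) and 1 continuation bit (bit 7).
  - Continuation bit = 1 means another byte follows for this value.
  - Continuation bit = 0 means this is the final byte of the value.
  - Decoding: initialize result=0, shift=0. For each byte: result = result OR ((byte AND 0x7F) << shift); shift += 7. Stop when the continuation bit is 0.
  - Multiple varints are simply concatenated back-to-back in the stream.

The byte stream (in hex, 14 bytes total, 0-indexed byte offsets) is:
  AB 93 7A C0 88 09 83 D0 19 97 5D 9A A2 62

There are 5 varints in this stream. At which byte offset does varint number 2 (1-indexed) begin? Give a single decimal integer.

  byte[0]=0xAB cont=1 payload=0x2B=43: acc |= 43<<0 -> acc=43 shift=7
  byte[1]=0x93 cont=1 payload=0x13=19: acc |= 19<<7 -> acc=2475 shift=14
  byte[2]=0x7A cont=0 payload=0x7A=122: acc |= 122<<14 -> acc=2001323 shift=21 [end]
Varint 1: bytes[0:3] = AB 93 7A -> value 2001323 (3 byte(s))
  byte[3]=0xC0 cont=1 payload=0x40=64: acc |= 64<<0 -> acc=64 shift=7
  byte[4]=0x88 cont=1 payload=0x08=8: acc |= 8<<7 -> acc=1088 shift=14
  byte[5]=0x09 cont=0 payload=0x09=9: acc |= 9<<14 -> acc=148544 shift=21 [end]
Varint 2: bytes[3:6] = C0 88 09 -> value 148544 (3 byte(s))
  byte[6]=0x83 cont=1 payload=0x03=3: acc |= 3<<0 -> acc=3 shift=7
  byte[7]=0xD0 cont=1 payload=0x50=80: acc |= 80<<7 -> acc=10243 shift=14
  byte[8]=0x19 cont=0 payload=0x19=25: acc |= 25<<14 -> acc=419843 shift=21 [end]
Varint 3: bytes[6:9] = 83 D0 19 -> value 419843 (3 byte(s))
  byte[9]=0x97 cont=1 payload=0x17=23: acc |= 23<<0 -> acc=23 shift=7
  byte[10]=0x5D cont=0 payload=0x5D=93: acc |= 93<<7 -> acc=11927 shift=14 [end]
Varint 4: bytes[9:11] = 97 5D -> value 11927 (2 byte(s))
  byte[11]=0x9A cont=1 payload=0x1A=26: acc |= 26<<0 -> acc=26 shift=7
  byte[12]=0xA2 cont=1 payload=0x22=34: acc |= 34<<7 -> acc=4378 shift=14
  byte[13]=0x62 cont=0 payload=0x62=98: acc |= 98<<14 -> acc=1610010 shift=21 [end]
Varint 5: bytes[11:14] = 9A A2 62 -> value 1610010 (3 byte(s))

Answer: 3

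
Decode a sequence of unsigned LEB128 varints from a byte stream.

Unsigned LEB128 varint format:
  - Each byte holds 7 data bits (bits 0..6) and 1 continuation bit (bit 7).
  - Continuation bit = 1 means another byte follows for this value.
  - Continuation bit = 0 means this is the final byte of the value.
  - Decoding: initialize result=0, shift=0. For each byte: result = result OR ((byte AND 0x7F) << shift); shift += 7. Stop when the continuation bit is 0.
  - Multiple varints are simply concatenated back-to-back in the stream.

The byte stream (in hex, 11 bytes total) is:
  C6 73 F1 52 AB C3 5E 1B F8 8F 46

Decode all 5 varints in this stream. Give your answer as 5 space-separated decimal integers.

Answer: 14790 10609 1548715 27 1148920

Derivation:
  byte[0]=0xC6 cont=1 payload=0x46=70: acc |= 70<<0 -> acc=70 shift=7
  byte[1]=0x73 cont=0 payload=0x73=115: acc |= 115<<7 -> acc=14790 shift=14 [end]
Varint 1: bytes[0:2] = C6 73 -> value 14790 (2 byte(s))
  byte[2]=0xF1 cont=1 payload=0x71=113: acc |= 113<<0 -> acc=113 shift=7
  byte[3]=0x52 cont=0 payload=0x52=82: acc |= 82<<7 -> acc=10609 shift=14 [end]
Varint 2: bytes[2:4] = F1 52 -> value 10609 (2 byte(s))
  byte[4]=0xAB cont=1 payload=0x2B=43: acc |= 43<<0 -> acc=43 shift=7
  byte[5]=0xC3 cont=1 payload=0x43=67: acc |= 67<<7 -> acc=8619 shift=14
  byte[6]=0x5E cont=0 payload=0x5E=94: acc |= 94<<14 -> acc=1548715 shift=21 [end]
Varint 3: bytes[4:7] = AB C3 5E -> value 1548715 (3 byte(s))
  byte[7]=0x1B cont=0 payload=0x1B=27: acc |= 27<<0 -> acc=27 shift=7 [end]
Varint 4: bytes[7:8] = 1B -> value 27 (1 byte(s))
  byte[8]=0xF8 cont=1 payload=0x78=120: acc |= 120<<0 -> acc=120 shift=7
  byte[9]=0x8F cont=1 payload=0x0F=15: acc |= 15<<7 -> acc=2040 shift=14
  byte[10]=0x46 cont=0 payload=0x46=70: acc |= 70<<14 -> acc=1148920 shift=21 [end]
Varint 5: bytes[8:11] = F8 8F 46 -> value 1148920 (3 byte(s))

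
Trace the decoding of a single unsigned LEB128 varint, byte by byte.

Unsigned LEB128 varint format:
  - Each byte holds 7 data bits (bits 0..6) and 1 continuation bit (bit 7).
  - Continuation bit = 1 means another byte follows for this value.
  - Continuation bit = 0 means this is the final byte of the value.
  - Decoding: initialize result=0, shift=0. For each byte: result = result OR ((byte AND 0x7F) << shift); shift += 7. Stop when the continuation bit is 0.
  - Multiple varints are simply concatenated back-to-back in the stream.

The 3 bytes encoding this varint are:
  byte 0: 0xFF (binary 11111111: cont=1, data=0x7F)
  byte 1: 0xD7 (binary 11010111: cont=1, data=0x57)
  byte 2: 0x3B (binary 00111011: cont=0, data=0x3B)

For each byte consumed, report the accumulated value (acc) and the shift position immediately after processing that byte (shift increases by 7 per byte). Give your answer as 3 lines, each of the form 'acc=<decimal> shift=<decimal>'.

byte 0=0xFF: payload=0x7F=127, contrib = 127<<0 = 127; acc -> 127, shift -> 7
byte 1=0xD7: payload=0x57=87, contrib = 87<<7 = 11136; acc -> 11263, shift -> 14
byte 2=0x3B: payload=0x3B=59, contrib = 59<<14 = 966656; acc -> 977919, shift -> 21

Answer: acc=127 shift=7
acc=11263 shift=14
acc=977919 shift=21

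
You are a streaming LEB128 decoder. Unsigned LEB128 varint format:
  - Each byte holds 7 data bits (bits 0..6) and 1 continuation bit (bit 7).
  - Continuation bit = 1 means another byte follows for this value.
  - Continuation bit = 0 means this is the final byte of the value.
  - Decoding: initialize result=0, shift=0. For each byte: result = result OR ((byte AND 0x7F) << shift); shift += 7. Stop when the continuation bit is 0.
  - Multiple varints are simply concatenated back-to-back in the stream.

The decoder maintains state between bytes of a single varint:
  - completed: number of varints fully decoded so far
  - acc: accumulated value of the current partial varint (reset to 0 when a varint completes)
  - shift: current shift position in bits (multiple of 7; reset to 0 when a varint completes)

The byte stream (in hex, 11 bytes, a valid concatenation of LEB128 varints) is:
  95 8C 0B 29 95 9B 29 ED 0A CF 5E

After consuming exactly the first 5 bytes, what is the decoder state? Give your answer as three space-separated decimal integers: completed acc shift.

byte[0]=0x95 cont=1 payload=0x15: acc |= 21<<0 -> completed=0 acc=21 shift=7
byte[1]=0x8C cont=1 payload=0x0C: acc |= 12<<7 -> completed=0 acc=1557 shift=14
byte[2]=0x0B cont=0 payload=0x0B: varint #1 complete (value=181781); reset -> completed=1 acc=0 shift=0
byte[3]=0x29 cont=0 payload=0x29: varint #2 complete (value=41); reset -> completed=2 acc=0 shift=0
byte[4]=0x95 cont=1 payload=0x15: acc |= 21<<0 -> completed=2 acc=21 shift=7

Answer: 2 21 7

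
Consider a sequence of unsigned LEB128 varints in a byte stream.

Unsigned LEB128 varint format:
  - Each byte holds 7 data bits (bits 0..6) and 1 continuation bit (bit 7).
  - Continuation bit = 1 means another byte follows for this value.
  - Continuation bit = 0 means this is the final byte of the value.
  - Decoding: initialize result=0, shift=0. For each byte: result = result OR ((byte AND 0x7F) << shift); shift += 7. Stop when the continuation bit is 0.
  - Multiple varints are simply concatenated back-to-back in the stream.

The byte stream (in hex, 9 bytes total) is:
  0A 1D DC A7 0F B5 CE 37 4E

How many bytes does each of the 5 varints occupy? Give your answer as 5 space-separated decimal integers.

Answer: 1 1 3 3 1

Derivation:
  byte[0]=0x0A cont=0 payload=0x0A=10: acc |= 10<<0 -> acc=10 shift=7 [end]
Varint 1: bytes[0:1] = 0A -> value 10 (1 byte(s))
  byte[1]=0x1D cont=0 payload=0x1D=29: acc |= 29<<0 -> acc=29 shift=7 [end]
Varint 2: bytes[1:2] = 1D -> value 29 (1 byte(s))
  byte[2]=0xDC cont=1 payload=0x5C=92: acc |= 92<<0 -> acc=92 shift=7
  byte[3]=0xA7 cont=1 payload=0x27=39: acc |= 39<<7 -> acc=5084 shift=14
  byte[4]=0x0F cont=0 payload=0x0F=15: acc |= 15<<14 -> acc=250844 shift=21 [end]
Varint 3: bytes[2:5] = DC A7 0F -> value 250844 (3 byte(s))
  byte[5]=0xB5 cont=1 payload=0x35=53: acc |= 53<<0 -> acc=53 shift=7
  byte[6]=0xCE cont=1 payload=0x4E=78: acc |= 78<<7 -> acc=10037 shift=14
  byte[7]=0x37 cont=0 payload=0x37=55: acc |= 55<<14 -> acc=911157 shift=21 [end]
Varint 4: bytes[5:8] = B5 CE 37 -> value 911157 (3 byte(s))
  byte[8]=0x4E cont=0 payload=0x4E=78: acc |= 78<<0 -> acc=78 shift=7 [end]
Varint 5: bytes[8:9] = 4E -> value 78 (1 byte(s))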